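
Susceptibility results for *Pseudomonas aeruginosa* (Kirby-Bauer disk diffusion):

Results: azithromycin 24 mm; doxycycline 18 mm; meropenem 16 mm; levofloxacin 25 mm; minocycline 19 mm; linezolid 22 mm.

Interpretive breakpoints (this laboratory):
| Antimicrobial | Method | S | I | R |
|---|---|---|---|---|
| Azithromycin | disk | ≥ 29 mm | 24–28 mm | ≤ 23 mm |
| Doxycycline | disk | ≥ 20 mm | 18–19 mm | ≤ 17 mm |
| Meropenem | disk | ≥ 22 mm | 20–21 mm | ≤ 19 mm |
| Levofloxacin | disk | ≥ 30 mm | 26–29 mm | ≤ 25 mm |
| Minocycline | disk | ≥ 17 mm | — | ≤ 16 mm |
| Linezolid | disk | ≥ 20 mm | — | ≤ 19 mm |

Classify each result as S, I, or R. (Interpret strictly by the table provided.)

Azithromycin (24 mm) in 24–28 mm — intermediate
Doxycycline 18 mm: in 18–19 mm — I
Meropenem 16 mm: ≤ 19 mm ⇒ Resistant
Levofloxacin (25 mm) ≤ 25 mm — Resistant
Minocycline (19 mm) ≥ 17 mm ⇒ S
Linezolid: 22 mm is ≥ 20 mm → S

I, I, R, R, S, S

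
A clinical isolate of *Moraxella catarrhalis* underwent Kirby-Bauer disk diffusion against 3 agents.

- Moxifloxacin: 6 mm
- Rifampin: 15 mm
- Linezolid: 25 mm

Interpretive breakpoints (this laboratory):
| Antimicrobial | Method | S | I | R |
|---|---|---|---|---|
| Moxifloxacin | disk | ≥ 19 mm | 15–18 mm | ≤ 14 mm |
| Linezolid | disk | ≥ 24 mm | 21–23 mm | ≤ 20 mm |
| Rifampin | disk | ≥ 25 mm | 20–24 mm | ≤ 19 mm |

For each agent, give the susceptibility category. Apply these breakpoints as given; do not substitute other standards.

R, R, S

Moxifloxacin 6 mm: ≤ 14 mm → Resistant
Rifampin: 15 mm is ≤ 19 mm ⇒ R
Linezolid: 25 mm is ≥ 24 mm → Susceptible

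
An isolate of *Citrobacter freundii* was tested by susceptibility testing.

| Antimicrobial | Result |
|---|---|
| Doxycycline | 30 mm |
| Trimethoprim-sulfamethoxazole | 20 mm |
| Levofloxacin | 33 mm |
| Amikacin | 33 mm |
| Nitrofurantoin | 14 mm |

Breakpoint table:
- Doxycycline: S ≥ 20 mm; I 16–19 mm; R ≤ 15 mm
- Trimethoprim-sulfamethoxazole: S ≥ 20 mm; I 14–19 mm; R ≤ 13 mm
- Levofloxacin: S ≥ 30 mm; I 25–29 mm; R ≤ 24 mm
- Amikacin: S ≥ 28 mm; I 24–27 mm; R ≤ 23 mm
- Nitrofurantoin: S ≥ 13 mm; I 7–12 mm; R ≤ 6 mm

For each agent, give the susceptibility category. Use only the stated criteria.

S, S, S, S, S

Doxycycline (30 mm) ≥ 20 mm → Susceptible
Trimethoprim-sulfamethoxazole (20 mm) ≥ 20 mm — susceptible
Levofloxacin: 33 mm is ≥ 30 mm — Susceptible
Amikacin (33 mm) ≥ 28 mm — Susceptible
Nitrofurantoin: 14 mm is ≥ 13 mm → S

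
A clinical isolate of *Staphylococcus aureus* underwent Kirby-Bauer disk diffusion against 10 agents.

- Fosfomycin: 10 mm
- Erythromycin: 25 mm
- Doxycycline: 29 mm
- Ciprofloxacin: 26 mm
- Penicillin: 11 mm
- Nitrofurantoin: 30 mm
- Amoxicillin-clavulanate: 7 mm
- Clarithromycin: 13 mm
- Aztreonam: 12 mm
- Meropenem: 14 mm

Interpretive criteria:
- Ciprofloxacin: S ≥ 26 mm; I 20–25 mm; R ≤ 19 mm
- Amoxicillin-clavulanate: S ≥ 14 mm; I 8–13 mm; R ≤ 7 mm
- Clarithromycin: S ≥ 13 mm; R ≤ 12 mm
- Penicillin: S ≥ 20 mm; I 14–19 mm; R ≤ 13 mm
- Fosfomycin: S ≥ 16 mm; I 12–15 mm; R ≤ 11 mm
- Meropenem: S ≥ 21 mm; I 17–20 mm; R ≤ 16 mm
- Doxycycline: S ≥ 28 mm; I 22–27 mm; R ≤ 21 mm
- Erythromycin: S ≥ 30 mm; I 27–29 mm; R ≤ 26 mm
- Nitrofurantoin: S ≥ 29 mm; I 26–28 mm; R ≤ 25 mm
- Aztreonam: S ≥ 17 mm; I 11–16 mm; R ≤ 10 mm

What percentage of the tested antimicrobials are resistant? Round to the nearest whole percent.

50%

Fosfomycin: 10 mm is ≤ 11 mm ⇒ resistant
Erythromycin 25 mm: ≤ 26 mm ⇒ Resistant
Doxycycline: 29 mm is ≥ 28 mm → susceptible
Ciprofloxacin 26 mm: ≥ 26 mm → S
Penicillin (11 mm) ≤ 13 mm — resistant
Nitrofurantoin: 30 mm is ≥ 29 mm → susceptible
Amoxicillin-clavulanate (7 mm) ≤ 7 mm ⇒ resistant
Clarithromycin 13 mm: ≥ 13 mm — S
Aztreonam: 12 mm is in 11–16 mm ⇒ I
Meropenem: 14 mm is ≤ 16 mm — Resistant
Resistant: 5/10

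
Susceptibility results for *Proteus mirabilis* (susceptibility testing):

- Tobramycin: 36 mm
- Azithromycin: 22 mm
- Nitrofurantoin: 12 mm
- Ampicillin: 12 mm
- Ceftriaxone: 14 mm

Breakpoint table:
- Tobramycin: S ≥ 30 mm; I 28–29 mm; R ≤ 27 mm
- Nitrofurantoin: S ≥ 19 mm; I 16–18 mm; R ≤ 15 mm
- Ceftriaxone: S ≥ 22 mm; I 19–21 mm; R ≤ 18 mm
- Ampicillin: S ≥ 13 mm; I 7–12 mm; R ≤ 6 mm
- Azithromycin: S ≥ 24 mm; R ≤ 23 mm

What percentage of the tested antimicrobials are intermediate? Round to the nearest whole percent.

Tobramycin: 36 mm is ≥ 30 mm → Susceptible
Azithromycin: 22 mm is ≤ 23 mm ⇒ resistant
Nitrofurantoin: 12 mm is ≤ 15 mm → Resistant
Ampicillin: 12 mm is in 7–12 mm → Intermediate
Ceftriaxone: 14 mm is ≤ 18 mm ⇒ resistant
Intermediate: 1/5

20%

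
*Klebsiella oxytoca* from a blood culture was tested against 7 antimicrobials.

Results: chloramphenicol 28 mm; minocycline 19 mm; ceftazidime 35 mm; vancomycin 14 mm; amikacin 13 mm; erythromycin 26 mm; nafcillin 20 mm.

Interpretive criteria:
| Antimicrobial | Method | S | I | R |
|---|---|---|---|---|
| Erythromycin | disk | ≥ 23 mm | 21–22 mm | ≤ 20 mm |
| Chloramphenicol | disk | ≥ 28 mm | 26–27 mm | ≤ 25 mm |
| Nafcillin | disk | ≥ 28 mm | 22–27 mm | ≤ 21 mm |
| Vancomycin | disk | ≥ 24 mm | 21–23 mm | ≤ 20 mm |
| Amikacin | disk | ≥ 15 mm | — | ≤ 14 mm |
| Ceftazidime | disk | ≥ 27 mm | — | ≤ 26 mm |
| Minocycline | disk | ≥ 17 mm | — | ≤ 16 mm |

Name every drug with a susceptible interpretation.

Chloramphenicol: 28 mm is ≥ 28 mm — Susceptible
Minocycline (19 mm) ≥ 17 mm ⇒ S
Ceftazidime: 35 mm is ≥ 27 mm — Susceptible
Vancomycin 14 mm: ≤ 20 mm — resistant
Amikacin 13 mm: ≤ 14 mm ⇒ resistant
Erythromycin: 26 mm is ≥ 23 mm → S
Nafcillin (20 mm) ≤ 21 mm — R

chloramphenicol, minocycline, ceftazidime, erythromycin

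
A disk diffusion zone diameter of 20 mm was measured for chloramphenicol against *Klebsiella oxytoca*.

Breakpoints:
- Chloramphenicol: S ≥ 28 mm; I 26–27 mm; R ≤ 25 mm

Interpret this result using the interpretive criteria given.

Chloramphenicol 20 mm: ≤ 25 mm ⇒ Resistant

Resistant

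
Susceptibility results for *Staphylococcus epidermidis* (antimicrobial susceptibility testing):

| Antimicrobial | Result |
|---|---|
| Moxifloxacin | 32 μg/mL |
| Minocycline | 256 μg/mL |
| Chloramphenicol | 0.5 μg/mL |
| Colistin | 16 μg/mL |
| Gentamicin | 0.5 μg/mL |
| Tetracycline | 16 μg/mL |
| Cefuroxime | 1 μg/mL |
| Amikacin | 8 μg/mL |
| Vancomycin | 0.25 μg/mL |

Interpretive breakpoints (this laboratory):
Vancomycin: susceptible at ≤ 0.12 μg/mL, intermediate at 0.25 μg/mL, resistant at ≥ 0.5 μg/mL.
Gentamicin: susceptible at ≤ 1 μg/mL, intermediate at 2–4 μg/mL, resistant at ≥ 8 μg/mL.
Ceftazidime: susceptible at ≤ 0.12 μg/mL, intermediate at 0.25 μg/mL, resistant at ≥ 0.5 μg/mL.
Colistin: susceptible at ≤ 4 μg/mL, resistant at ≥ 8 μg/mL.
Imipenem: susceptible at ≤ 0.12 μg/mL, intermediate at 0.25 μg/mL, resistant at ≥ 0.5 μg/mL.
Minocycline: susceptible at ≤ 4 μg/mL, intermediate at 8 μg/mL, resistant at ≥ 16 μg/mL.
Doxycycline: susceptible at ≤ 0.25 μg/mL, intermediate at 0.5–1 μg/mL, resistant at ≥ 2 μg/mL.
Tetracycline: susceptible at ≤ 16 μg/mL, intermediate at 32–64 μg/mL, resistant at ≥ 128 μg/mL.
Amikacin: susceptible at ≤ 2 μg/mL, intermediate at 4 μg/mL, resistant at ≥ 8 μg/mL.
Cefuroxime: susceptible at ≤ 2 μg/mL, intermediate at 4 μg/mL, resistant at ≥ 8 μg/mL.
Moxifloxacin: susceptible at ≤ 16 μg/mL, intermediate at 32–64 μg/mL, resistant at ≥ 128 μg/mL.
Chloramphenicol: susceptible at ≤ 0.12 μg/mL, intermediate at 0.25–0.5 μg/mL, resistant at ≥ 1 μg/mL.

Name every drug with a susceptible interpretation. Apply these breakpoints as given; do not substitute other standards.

Moxifloxacin (32 μg/mL) in 32–64 μg/mL ⇒ I
Minocycline (256 μg/mL) ≥ 16 μg/mL ⇒ Resistant
Chloramphenicol (0.5 μg/mL) in 0.25–0.5 μg/mL → intermediate
Colistin 16 μg/mL: ≥ 8 μg/mL → R
Gentamicin: 0.5 μg/mL is ≤ 1 μg/mL ⇒ susceptible
Tetracycline 16 μg/mL: ≤ 16 μg/mL ⇒ susceptible
Cefuroxime (1 μg/mL) ≤ 2 μg/mL ⇒ susceptible
Amikacin (8 μg/mL) ≥ 8 μg/mL → R
Vancomycin 0.25 μg/mL: = 0.25 μg/mL → I

gentamicin, tetracycline, cefuroxime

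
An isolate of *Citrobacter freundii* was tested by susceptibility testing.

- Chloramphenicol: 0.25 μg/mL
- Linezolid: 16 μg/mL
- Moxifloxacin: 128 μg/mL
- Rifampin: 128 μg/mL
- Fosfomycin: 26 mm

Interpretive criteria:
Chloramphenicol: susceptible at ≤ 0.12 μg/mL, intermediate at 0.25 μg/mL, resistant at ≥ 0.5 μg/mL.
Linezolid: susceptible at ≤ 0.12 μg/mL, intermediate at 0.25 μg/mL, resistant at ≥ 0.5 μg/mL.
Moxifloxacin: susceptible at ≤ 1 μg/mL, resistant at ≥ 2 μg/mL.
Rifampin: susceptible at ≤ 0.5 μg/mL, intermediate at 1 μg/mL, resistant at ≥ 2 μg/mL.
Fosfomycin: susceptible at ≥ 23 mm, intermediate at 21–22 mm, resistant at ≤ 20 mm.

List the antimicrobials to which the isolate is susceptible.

Chloramphenicol (0.25 μg/mL) = 0.25 μg/mL → intermediate
Linezolid (16 μg/mL) ≥ 0.5 μg/mL → R
Moxifloxacin 128 μg/mL: ≥ 2 μg/mL → Resistant
Rifampin: 128 μg/mL is ≥ 2 μg/mL ⇒ Resistant
Fosfomycin: 26 mm is ≥ 23 mm — S

fosfomycin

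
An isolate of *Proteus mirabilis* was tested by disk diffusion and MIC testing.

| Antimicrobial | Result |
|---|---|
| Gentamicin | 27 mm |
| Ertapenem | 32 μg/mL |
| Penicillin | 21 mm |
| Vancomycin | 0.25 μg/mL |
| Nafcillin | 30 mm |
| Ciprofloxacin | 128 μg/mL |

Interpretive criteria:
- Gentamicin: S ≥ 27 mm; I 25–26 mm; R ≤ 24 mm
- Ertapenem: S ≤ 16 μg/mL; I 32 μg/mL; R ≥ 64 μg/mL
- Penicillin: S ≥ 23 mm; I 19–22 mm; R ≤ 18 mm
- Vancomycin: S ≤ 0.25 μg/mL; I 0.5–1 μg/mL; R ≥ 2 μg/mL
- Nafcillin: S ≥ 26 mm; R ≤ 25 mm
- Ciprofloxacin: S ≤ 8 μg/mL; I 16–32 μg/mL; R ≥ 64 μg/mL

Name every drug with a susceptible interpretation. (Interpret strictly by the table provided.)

Gentamicin (27 mm) ≥ 27 mm ⇒ susceptible
Ertapenem: 32 μg/mL is = 32 μg/mL → intermediate
Penicillin 21 mm: in 19–22 mm ⇒ Intermediate
Vancomycin (0.25 μg/mL) ≤ 0.25 μg/mL → susceptible
Nafcillin: 30 mm is ≥ 26 mm ⇒ S
Ciprofloxacin 128 μg/mL: ≥ 64 μg/mL — Resistant

gentamicin, vancomycin, nafcillin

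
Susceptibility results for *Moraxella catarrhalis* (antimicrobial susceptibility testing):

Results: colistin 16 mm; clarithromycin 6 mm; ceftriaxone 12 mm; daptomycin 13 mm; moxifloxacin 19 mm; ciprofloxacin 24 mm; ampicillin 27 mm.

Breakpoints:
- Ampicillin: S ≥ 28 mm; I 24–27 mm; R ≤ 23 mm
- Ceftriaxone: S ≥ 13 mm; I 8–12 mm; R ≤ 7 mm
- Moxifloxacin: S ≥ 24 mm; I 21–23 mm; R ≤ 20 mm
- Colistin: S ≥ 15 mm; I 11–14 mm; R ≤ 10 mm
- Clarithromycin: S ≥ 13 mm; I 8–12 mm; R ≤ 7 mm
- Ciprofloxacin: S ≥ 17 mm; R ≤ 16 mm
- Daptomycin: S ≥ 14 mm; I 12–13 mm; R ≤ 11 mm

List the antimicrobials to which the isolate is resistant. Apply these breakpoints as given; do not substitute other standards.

clarithromycin, moxifloxacin

Colistin (16 mm) ≥ 15 mm → susceptible
Clarithromycin 6 mm: ≤ 7 mm ⇒ resistant
Ceftriaxone 12 mm: in 8–12 mm → intermediate
Daptomycin (13 mm) in 12–13 mm — Intermediate
Moxifloxacin: 19 mm is ≤ 20 mm ⇒ resistant
Ciprofloxacin 24 mm: ≥ 17 mm → S
Ampicillin: 27 mm is in 24–27 mm — I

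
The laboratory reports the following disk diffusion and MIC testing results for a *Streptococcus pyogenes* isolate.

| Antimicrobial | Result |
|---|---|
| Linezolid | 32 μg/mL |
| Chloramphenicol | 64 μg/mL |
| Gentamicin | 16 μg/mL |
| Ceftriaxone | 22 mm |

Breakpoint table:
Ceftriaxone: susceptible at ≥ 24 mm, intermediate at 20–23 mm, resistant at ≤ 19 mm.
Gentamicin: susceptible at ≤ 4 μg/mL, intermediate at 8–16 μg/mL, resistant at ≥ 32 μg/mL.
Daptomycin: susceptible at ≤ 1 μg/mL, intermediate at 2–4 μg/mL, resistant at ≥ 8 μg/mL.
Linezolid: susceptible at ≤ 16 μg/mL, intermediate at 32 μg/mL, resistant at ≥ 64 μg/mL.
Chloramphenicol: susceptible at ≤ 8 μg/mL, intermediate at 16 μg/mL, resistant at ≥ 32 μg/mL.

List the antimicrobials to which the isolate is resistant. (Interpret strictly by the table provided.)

chloramphenicol

Linezolid: 32 μg/mL is = 32 μg/mL → intermediate
Chloramphenicol: 64 μg/mL is ≥ 32 μg/mL — Resistant
Gentamicin 16 μg/mL: in 8–16 μg/mL ⇒ intermediate
Ceftriaxone (22 mm) in 20–23 mm ⇒ I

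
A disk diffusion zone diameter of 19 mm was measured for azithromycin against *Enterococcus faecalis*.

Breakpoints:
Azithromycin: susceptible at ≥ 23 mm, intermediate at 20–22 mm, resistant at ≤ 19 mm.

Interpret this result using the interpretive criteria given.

Azithromycin 19 mm: ≤ 19 mm ⇒ Resistant

R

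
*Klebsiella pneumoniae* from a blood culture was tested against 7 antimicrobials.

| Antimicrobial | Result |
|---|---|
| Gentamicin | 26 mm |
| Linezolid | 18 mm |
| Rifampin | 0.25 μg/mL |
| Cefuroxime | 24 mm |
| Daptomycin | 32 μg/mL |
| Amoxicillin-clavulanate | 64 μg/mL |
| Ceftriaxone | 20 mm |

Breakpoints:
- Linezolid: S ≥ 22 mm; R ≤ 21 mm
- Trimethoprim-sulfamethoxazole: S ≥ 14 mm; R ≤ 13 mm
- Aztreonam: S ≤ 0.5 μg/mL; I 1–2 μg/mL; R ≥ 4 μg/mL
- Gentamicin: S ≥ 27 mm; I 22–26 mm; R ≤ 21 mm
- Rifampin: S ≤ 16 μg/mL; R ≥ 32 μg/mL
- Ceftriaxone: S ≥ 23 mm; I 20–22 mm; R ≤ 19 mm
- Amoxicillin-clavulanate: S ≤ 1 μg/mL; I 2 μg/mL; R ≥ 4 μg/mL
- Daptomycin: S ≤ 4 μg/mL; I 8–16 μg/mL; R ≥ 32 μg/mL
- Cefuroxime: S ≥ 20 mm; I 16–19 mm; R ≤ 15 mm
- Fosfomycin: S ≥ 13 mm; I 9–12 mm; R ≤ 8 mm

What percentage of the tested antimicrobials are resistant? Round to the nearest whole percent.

43%

Gentamicin 26 mm: in 22–26 mm ⇒ Intermediate
Linezolid: 18 mm is ≤ 21 mm → R
Rifampin: 0.25 μg/mL is ≤ 16 μg/mL ⇒ Susceptible
Cefuroxime: 24 mm is ≥ 20 mm — susceptible
Daptomycin: 32 μg/mL is ≥ 32 μg/mL — R
Amoxicillin-clavulanate 64 μg/mL: ≥ 4 μg/mL → resistant
Ceftriaxone 20 mm: in 20–22 mm — I
Resistant: 3/7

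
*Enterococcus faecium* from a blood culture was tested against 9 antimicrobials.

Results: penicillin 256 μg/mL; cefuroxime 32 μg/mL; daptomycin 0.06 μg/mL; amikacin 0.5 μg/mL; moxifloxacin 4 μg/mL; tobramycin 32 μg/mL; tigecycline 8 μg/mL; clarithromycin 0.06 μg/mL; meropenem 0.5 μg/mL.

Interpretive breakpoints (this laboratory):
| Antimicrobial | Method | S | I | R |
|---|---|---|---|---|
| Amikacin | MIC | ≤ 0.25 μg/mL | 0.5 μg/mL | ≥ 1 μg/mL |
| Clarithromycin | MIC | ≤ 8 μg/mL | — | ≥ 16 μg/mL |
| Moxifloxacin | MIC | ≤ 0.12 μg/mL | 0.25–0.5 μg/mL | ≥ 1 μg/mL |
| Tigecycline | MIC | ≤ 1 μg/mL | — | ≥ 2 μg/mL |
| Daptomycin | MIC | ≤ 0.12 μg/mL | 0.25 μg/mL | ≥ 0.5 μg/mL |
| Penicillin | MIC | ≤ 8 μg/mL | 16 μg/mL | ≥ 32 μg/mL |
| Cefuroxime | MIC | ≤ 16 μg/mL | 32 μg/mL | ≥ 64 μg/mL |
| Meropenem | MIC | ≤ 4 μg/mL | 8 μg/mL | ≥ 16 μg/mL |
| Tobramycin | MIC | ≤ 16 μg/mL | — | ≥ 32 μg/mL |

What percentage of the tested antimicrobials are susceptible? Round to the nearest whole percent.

Penicillin (256 μg/mL) ≥ 32 μg/mL → resistant
Cefuroxime 32 μg/mL: = 32 μg/mL ⇒ intermediate
Daptomycin (0.06 μg/mL) ≤ 0.12 μg/mL ⇒ Susceptible
Amikacin (0.5 μg/mL) = 0.5 μg/mL ⇒ I
Moxifloxacin 4 μg/mL: ≥ 1 μg/mL → Resistant
Tobramycin (32 μg/mL) ≥ 32 μg/mL — Resistant
Tigecycline 8 μg/mL: ≥ 2 μg/mL → R
Clarithromycin: 0.06 μg/mL is ≤ 8 μg/mL ⇒ Susceptible
Meropenem: 0.5 μg/mL is ≤ 4 μg/mL → Susceptible
Susceptible: 3/9

33%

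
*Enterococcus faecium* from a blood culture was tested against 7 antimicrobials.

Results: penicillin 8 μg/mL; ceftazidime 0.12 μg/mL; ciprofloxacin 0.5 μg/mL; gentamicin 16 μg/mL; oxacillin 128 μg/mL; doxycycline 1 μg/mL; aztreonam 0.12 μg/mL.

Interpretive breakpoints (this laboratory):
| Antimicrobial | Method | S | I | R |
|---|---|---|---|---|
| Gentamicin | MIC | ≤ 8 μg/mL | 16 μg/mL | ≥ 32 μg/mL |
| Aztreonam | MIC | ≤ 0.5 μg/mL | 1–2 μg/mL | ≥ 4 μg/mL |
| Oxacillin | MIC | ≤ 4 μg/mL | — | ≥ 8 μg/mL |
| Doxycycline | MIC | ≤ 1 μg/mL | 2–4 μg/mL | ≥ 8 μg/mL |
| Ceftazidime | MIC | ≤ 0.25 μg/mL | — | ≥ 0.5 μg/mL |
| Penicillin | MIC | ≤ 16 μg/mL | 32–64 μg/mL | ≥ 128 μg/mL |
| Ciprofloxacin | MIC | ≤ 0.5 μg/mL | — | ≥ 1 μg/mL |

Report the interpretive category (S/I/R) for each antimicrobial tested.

S, S, S, I, R, S, S

Penicillin: 8 μg/mL is ≤ 16 μg/mL — susceptible
Ceftazidime 0.12 μg/mL: ≤ 0.25 μg/mL — Susceptible
Ciprofloxacin 0.5 μg/mL: ≤ 0.5 μg/mL — susceptible
Gentamicin 16 μg/mL: = 16 μg/mL ⇒ Intermediate
Oxacillin (128 μg/mL) ≥ 8 μg/mL ⇒ R
Doxycycline (1 μg/mL) ≤ 1 μg/mL ⇒ S
Aztreonam: 0.12 μg/mL is ≤ 0.5 μg/mL — Susceptible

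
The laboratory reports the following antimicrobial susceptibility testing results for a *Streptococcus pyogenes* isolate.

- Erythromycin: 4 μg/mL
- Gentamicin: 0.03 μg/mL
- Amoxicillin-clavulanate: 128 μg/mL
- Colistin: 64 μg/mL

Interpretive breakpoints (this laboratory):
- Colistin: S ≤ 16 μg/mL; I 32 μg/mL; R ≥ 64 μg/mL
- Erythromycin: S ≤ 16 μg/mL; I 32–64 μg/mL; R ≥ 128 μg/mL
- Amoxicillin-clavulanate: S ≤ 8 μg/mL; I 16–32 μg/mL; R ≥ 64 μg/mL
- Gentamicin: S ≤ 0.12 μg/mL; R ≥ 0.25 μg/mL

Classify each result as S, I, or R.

Erythromycin 4 μg/mL: ≤ 16 μg/mL — Susceptible
Gentamicin: 0.03 μg/mL is ≤ 0.12 μg/mL — S
Amoxicillin-clavulanate (128 μg/mL) ≥ 64 μg/mL ⇒ resistant
Colistin 64 μg/mL: ≥ 64 μg/mL — resistant

S, S, R, R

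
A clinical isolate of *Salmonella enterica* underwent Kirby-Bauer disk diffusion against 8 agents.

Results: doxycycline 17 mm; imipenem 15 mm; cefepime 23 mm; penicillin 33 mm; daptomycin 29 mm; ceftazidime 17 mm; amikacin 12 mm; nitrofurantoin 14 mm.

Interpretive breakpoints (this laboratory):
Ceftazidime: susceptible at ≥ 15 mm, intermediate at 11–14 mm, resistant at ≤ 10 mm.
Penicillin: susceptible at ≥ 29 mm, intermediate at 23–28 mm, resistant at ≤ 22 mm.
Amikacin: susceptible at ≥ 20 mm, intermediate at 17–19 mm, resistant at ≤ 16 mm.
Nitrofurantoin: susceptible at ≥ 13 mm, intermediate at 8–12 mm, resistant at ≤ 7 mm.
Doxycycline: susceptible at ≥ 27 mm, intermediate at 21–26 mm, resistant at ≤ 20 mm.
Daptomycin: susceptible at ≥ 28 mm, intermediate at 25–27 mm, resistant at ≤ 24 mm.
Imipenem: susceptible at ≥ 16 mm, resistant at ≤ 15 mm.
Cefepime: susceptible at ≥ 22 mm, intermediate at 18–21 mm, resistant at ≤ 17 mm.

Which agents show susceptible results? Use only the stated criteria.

Doxycycline 17 mm: ≤ 20 mm → Resistant
Imipenem (15 mm) ≤ 15 mm — Resistant
Cefepime 23 mm: ≥ 22 mm → susceptible
Penicillin (33 mm) ≥ 29 mm ⇒ susceptible
Daptomycin: 29 mm is ≥ 28 mm → Susceptible
Ceftazidime 17 mm: ≥ 15 mm → Susceptible
Amikacin (12 mm) ≤ 16 mm ⇒ R
Nitrofurantoin: 14 mm is ≥ 13 mm ⇒ susceptible

cefepime, penicillin, daptomycin, ceftazidime, nitrofurantoin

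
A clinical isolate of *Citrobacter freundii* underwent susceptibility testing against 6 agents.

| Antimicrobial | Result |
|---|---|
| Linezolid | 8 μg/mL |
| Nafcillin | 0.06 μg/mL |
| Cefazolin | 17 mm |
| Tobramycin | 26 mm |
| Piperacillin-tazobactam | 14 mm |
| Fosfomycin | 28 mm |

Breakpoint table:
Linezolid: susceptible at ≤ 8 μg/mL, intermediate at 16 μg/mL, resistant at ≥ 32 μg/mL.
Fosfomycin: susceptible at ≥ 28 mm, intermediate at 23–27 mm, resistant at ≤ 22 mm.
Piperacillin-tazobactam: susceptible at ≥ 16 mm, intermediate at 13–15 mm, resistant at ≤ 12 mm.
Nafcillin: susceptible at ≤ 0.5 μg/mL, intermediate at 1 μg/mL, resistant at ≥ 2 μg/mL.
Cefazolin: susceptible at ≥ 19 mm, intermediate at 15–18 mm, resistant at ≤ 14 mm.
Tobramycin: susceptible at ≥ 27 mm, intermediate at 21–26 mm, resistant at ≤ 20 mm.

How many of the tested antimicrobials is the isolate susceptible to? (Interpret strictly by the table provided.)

3

Linezolid (8 μg/mL) ≤ 8 μg/mL — Susceptible
Nafcillin (0.06 μg/mL) ≤ 0.5 μg/mL → S
Cefazolin: 17 mm is in 15–18 mm ⇒ I
Tobramycin: 26 mm is in 21–26 mm → intermediate
Piperacillin-tazobactam: 14 mm is in 13–15 mm — intermediate
Fosfomycin: 28 mm is ≥ 28 mm ⇒ susceptible
Susceptible: 3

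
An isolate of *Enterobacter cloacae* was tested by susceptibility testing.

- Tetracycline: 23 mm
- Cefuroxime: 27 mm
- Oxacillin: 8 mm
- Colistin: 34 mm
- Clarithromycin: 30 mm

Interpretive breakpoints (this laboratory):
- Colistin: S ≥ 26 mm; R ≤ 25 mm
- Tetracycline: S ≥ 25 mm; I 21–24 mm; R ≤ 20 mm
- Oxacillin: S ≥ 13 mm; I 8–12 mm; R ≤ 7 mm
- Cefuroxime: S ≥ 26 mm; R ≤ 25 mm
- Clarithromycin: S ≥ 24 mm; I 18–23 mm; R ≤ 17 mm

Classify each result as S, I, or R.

I, S, I, S, S

Tetracycline 23 mm: in 21–24 mm ⇒ I
Cefuroxime (27 mm) ≥ 26 mm — S
Oxacillin: 8 mm is in 8–12 mm — Intermediate
Colistin 34 mm: ≥ 26 mm — Susceptible
Clarithromycin (30 mm) ≥ 24 mm ⇒ Susceptible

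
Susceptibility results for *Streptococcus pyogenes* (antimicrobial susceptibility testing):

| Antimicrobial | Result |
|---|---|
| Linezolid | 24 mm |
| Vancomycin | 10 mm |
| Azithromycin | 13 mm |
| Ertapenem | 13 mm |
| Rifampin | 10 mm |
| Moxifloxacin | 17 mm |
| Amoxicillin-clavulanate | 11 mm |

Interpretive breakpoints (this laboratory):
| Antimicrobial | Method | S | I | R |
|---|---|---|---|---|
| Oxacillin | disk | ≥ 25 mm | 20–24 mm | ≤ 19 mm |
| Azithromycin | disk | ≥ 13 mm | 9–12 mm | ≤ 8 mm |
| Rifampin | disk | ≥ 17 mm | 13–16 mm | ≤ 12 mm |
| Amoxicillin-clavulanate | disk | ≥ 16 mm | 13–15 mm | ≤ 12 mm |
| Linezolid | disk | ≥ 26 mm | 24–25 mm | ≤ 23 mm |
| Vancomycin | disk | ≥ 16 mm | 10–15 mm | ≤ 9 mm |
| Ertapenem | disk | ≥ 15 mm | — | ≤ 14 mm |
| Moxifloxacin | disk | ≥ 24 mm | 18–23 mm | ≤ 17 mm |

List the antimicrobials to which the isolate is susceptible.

azithromycin

Linezolid (24 mm) in 24–25 mm → Intermediate
Vancomycin 10 mm: in 10–15 mm → intermediate
Azithromycin (13 mm) ≥ 13 mm → S
Ertapenem (13 mm) ≤ 14 mm ⇒ Resistant
Rifampin (10 mm) ≤ 12 mm → Resistant
Moxifloxacin (17 mm) ≤ 17 mm → resistant
Amoxicillin-clavulanate 11 mm: ≤ 12 mm — resistant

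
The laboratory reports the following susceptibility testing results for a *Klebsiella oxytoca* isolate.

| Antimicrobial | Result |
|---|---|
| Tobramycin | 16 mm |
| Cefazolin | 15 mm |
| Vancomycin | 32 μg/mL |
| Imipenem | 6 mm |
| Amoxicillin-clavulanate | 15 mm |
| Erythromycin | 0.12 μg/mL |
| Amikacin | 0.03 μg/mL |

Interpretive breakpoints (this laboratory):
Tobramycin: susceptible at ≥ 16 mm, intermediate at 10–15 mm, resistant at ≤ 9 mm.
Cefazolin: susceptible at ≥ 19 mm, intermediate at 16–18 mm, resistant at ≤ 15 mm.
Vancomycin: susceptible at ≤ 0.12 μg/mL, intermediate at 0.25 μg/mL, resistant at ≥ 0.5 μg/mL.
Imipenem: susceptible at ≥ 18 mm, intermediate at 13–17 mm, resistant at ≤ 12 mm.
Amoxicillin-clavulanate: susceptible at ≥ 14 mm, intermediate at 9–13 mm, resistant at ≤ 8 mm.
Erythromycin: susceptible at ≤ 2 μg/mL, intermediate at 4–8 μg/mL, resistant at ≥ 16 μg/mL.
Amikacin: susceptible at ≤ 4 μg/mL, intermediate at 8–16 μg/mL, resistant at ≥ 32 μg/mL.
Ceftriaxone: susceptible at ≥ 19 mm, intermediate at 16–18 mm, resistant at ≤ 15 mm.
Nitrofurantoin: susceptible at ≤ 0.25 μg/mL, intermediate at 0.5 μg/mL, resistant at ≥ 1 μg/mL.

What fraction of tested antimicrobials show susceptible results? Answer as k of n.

Tobramycin 16 mm: ≥ 16 mm — Susceptible
Cefazolin (15 mm) ≤ 15 mm — resistant
Vancomycin 32 μg/mL: ≥ 0.5 μg/mL ⇒ Resistant
Imipenem 6 mm: ≤ 12 mm ⇒ resistant
Amoxicillin-clavulanate: 15 mm is ≥ 14 mm → S
Erythromycin: 0.12 μg/mL is ≤ 2 μg/mL → S
Amikacin 0.03 μg/mL: ≤ 4 μg/mL → susceptible
Susceptible: 4/7

4 of 7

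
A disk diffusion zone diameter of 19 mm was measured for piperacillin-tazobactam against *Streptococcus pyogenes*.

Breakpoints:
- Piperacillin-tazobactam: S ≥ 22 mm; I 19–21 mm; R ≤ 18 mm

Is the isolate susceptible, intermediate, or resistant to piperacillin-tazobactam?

Piperacillin-tazobactam: 19 mm is in 19–21 mm ⇒ Intermediate

I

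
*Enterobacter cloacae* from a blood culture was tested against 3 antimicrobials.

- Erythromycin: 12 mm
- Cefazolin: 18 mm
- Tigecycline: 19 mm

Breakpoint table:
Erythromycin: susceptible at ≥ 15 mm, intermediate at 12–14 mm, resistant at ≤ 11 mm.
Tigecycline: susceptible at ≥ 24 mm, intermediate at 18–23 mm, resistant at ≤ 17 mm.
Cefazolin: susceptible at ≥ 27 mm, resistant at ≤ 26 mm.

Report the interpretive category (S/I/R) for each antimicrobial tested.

Erythromycin: 12 mm is in 12–14 mm → Intermediate
Cefazolin (18 mm) ≤ 26 mm ⇒ R
Tigecycline: 19 mm is in 18–23 mm — Intermediate

I, R, I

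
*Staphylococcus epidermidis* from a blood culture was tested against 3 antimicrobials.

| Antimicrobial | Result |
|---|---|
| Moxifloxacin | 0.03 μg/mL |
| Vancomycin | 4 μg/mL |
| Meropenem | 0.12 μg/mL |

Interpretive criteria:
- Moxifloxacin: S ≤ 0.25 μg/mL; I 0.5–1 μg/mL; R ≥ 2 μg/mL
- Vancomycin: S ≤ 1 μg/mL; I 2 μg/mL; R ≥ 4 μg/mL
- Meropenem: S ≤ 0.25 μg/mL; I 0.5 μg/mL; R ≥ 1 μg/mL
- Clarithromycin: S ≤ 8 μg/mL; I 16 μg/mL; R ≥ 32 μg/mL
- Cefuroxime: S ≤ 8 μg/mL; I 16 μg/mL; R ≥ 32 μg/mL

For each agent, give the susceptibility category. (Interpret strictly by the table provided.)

S, R, S

Moxifloxacin (0.03 μg/mL) ≤ 0.25 μg/mL → Susceptible
Vancomycin (4 μg/mL) ≥ 4 μg/mL ⇒ resistant
Meropenem: 0.12 μg/mL is ≤ 0.25 μg/mL ⇒ Susceptible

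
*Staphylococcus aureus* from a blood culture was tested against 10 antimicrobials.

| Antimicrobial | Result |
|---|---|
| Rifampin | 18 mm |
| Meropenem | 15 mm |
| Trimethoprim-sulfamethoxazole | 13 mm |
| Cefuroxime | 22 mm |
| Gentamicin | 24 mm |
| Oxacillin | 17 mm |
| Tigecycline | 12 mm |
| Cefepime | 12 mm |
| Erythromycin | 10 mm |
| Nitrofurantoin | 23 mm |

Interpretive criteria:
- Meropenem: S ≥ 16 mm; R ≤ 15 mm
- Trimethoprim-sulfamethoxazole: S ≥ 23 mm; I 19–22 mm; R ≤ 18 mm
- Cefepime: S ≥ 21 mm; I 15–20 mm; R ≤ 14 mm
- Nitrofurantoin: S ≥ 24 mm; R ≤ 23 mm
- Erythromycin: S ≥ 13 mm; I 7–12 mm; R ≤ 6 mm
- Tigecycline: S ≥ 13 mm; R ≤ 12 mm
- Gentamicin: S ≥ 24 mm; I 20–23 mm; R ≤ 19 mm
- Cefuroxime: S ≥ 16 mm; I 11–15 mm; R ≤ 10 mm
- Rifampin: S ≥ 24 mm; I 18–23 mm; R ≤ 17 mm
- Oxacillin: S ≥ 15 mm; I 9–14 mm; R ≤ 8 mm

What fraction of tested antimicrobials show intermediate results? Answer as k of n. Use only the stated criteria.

Rifampin 18 mm: in 18–23 mm ⇒ I
Meropenem (15 mm) ≤ 15 mm → R
Trimethoprim-sulfamethoxazole 13 mm: ≤ 18 mm — R
Cefuroxime 22 mm: ≥ 16 mm → susceptible
Gentamicin 24 mm: ≥ 24 mm ⇒ susceptible
Oxacillin: 17 mm is ≥ 15 mm → S
Tigecycline (12 mm) ≤ 12 mm — R
Cefepime (12 mm) ≤ 14 mm — resistant
Erythromycin 10 mm: in 7–12 mm → intermediate
Nitrofurantoin 23 mm: ≤ 23 mm — R
Intermediate: 2/10

2 of 10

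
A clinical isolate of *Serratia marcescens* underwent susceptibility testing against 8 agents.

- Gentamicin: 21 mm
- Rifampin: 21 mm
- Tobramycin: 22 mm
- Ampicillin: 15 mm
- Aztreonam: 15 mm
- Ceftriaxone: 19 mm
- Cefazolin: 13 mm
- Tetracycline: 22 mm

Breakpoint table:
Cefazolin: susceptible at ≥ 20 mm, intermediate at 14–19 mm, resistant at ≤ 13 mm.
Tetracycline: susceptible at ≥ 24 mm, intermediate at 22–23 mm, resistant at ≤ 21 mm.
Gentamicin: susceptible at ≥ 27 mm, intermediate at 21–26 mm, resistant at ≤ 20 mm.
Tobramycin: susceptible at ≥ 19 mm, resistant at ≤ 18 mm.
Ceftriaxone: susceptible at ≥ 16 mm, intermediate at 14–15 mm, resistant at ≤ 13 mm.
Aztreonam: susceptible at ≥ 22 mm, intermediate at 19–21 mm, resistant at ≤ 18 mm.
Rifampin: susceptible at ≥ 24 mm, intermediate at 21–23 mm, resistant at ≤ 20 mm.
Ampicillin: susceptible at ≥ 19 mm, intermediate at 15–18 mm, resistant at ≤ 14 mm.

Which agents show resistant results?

Gentamicin (21 mm) in 21–26 mm — intermediate
Rifampin 21 mm: in 21–23 mm → Intermediate
Tobramycin 22 mm: ≥ 19 mm — Susceptible
Ampicillin: 15 mm is in 15–18 mm — intermediate
Aztreonam 15 mm: ≤ 18 mm — R
Ceftriaxone: 19 mm is ≥ 16 mm — S
Cefazolin (13 mm) ≤ 13 mm → Resistant
Tetracycline 22 mm: in 22–23 mm ⇒ I

aztreonam, cefazolin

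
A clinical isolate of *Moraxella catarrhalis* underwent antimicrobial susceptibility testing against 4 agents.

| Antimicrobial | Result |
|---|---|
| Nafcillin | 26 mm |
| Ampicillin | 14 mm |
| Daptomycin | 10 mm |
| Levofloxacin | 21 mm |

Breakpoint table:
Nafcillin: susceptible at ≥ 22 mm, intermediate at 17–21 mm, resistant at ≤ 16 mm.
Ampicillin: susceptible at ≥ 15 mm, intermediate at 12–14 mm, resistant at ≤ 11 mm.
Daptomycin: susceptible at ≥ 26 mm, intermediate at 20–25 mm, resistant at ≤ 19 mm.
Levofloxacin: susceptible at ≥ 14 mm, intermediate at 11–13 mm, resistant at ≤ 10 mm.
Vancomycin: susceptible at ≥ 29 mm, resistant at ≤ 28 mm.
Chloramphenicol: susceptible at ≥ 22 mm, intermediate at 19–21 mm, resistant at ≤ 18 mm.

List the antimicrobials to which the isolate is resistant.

daptomycin

Nafcillin 26 mm: ≥ 22 mm ⇒ S
Ampicillin 14 mm: in 12–14 mm — I
Daptomycin: 10 mm is ≤ 19 mm ⇒ Resistant
Levofloxacin: 21 mm is ≥ 14 mm ⇒ Susceptible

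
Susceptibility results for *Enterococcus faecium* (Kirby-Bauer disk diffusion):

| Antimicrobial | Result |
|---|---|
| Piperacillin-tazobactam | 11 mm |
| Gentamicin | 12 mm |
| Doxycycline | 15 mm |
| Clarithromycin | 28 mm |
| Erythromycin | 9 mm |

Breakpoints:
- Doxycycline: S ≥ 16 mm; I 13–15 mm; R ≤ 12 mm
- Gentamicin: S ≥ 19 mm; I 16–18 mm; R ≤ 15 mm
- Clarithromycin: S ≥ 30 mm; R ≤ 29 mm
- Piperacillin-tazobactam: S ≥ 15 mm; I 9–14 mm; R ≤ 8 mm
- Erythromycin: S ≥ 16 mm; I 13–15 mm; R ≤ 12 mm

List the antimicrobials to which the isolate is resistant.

gentamicin, clarithromycin, erythromycin

Piperacillin-tazobactam (11 mm) in 9–14 mm → intermediate
Gentamicin 12 mm: ≤ 15 mm — Resistant
Doxycycline: 15 mm is in 13–15 mm ⇒ I
Clarithromycin: 28 mm is ≤ 29 mm → Resistant
Erythromycin (9 mm) ≤ 12 mm ⇒ resistant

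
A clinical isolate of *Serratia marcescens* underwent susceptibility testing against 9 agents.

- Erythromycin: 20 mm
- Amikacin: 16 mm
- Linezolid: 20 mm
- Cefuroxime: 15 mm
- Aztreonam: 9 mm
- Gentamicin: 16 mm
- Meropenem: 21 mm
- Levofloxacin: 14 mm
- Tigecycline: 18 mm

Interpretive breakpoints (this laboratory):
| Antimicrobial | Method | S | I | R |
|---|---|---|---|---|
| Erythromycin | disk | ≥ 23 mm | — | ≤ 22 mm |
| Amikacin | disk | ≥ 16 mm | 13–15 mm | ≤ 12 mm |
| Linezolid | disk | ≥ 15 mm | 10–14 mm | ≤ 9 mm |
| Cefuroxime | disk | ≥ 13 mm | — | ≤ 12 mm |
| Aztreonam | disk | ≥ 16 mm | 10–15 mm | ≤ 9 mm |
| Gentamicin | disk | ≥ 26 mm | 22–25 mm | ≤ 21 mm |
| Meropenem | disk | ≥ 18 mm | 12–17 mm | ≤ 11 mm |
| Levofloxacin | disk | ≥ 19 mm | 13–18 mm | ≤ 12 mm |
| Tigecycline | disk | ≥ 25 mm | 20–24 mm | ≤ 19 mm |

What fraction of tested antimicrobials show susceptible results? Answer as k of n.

4 of 9

Erythromycin: 20 mm is ≤ 22 mm → Resistant
Amikacin (16 mm) ≥ 16 mm → S
Linezolid 20 mm: ≥ 15 mm → Susceptible
Cefuroxime: 15 mm is ≥ 13 mm ⇒ susceptible
Aztreonam (9 mm) ≤ 9 mm ⇒ R
Gentamicin 16 mm: ≤ 21 mm — resistant
Meropenem: 21 mm is ≥ 18 mm ⇒ S
Levofloxacin 14 mm: in 13–18 mm → intermediate
Tigecycline: 18 mm is ≤ 19 mm → resistant
Susceptible: 4/9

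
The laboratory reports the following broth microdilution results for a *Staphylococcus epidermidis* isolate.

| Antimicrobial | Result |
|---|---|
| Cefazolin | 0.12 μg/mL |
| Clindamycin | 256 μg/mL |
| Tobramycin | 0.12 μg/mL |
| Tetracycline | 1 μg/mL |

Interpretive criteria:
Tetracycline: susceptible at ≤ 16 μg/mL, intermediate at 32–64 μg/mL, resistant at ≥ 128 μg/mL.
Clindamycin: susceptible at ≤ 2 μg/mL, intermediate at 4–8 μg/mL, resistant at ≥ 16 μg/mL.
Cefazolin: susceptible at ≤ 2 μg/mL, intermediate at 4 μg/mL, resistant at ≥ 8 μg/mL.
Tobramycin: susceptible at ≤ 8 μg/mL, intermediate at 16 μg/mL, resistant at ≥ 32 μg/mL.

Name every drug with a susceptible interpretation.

Cefazolin (0.12 μg/mL) ≤ 2 μg/mL → susceptible
Clindamycin (256 μg/mL) ≥ 16 μg/mL → R
Tobramycin 0.12 μg/mL: ≤ 8 μg/mL → S
Tetracycline (1 μg/mL) ≤ 16 μg/mL ⇒ susceptible

cefazolin, tobramycin, tetracycline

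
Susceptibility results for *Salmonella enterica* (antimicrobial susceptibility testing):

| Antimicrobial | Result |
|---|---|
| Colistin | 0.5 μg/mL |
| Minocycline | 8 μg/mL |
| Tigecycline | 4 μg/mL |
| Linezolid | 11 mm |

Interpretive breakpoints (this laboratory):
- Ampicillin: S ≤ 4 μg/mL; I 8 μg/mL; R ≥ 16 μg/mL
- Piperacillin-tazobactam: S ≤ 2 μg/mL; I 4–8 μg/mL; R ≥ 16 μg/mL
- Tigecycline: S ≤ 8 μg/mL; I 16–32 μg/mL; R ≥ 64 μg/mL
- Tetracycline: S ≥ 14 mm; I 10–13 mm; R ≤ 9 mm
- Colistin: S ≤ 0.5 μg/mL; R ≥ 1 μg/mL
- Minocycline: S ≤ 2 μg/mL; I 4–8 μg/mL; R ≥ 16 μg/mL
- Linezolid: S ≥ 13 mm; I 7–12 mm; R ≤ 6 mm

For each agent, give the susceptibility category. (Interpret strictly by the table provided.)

S, I, S, I

Colistin: 0.5 μg/mL is ≤ 0.5 μg/mL → S
Minocycline: 8 μg/mL is in 4–8 μg/mL → I
Tigecycline: 4 μg/mL is ≤ 8 μg/mL — susceptible
Linezolid: 11 mm is in 7–12 mm — Intermediate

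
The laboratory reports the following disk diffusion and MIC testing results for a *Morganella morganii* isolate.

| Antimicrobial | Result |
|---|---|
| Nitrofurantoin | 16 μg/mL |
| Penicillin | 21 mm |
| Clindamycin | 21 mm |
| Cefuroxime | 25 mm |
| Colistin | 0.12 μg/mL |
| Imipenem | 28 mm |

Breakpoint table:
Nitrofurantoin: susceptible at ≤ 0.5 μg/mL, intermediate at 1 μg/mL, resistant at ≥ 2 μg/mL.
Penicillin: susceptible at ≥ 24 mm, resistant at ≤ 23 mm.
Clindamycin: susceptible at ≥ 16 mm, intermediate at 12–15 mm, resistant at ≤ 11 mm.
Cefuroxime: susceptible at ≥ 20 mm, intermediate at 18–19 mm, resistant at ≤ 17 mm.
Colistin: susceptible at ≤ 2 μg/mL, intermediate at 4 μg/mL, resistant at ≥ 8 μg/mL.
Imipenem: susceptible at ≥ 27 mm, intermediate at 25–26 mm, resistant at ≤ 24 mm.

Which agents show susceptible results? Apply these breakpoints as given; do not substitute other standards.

Nitrofurantoin 16 μg/mL: ≥ 2 μg/mL ⇒ resistant
Penicillin 21 mm: ≤ 23 mm → Resistant
Clindamycin (21 mm) ≥ 16 mm — Susceptible
Cefuroxime (25 mm) ≥ 20 mm ⇒ susceptible
Colistin 0.12 μg/mL: ≤ 2 μg/mL → S
Imipenem 28 mm: ≥ 27 mm → S

clindamycin, cefuroxime, colistin, imipenem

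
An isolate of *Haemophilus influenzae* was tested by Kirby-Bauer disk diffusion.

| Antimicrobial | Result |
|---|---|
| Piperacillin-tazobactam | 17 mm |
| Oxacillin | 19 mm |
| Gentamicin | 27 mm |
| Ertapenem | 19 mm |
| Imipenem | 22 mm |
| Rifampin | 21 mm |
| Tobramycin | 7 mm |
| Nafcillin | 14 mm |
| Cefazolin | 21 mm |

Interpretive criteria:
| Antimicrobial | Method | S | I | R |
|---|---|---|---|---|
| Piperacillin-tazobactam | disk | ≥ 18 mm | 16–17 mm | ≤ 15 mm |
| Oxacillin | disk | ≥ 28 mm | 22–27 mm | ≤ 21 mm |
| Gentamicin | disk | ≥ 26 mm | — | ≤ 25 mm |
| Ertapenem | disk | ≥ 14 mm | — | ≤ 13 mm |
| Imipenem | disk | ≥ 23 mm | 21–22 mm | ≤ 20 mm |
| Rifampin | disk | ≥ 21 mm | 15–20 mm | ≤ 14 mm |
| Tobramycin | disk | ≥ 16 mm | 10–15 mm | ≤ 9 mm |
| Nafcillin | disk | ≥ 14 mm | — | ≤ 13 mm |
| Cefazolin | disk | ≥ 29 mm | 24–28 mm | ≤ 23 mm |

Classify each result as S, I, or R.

Piperacillin-tazobactam 17 mm: in 16–17 mm → I
Oxacillin 19 mm: ≤ 21 mm → R
Gentamicin 27 mm: ≥ 26 mm → Susceptible
Ertapenem (19 mm) ≥ 14 mm — S
Imipenem: 22 mm is in 21–22 mm → Intermediate
Rifampin: 21 mm is ≥ 21 mm ⇒ S
Tobramycin (7 mm) ≤ 9 mm ⇒ R
Nafcillin 14 mm: ≥ 14 mm — S
Cefazolin: 21 mm is ≤ 23 mm → R

I, R, S, S, I, S, R, S, R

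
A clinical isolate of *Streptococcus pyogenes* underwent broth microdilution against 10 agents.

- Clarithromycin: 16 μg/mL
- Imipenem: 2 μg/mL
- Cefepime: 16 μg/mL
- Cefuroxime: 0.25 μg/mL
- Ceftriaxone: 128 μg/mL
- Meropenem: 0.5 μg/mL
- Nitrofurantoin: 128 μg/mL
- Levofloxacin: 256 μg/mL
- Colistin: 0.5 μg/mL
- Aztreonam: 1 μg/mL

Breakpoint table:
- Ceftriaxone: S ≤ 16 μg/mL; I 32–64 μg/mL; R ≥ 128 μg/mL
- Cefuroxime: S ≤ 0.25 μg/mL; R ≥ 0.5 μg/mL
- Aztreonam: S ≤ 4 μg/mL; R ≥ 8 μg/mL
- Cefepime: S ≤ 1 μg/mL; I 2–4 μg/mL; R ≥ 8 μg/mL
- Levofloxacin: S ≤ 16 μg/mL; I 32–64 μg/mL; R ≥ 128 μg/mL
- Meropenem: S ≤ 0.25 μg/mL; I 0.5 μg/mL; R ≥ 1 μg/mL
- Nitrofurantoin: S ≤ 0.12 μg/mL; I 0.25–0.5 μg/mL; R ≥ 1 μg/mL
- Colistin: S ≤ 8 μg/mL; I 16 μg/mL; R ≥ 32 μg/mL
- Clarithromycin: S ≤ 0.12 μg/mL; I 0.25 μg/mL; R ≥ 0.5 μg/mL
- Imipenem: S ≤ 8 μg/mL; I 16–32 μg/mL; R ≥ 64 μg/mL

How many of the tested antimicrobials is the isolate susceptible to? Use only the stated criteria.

Clarithromycin 16 μg/mL: ≥ 0.5 μg/mL — Resistant
Imipenem: 2 μg/mL is ≤ 8 μg/mL ⇒ susceptible
Cefepime (16 μg/mL) ≥ 8 μg/mL ⇒ R
Cefuroxime: 0.25 μg/mL is ≤ 0.25 μg/mL → susceptible
Ceftriaxone: 128 μg/mL is ≥ 128 μg/mL ⇒ R
Meropenem 0.5 μg/mL: = 0.5 μg/mL → I
Nitrofurantoin (128 μg/mL) ≥ 1 μg/mL — resistant
Levofloxacin 256 μg/mL: ≥ 128 μg/mL → R
Colistin 0.5 μg/mL: ≤ 8 μg/mL → Susceptible
Aztreonam: 1 μg/mL is ≤ 4 μg/mL ⇒ Susceptible
Susceptible: 4

4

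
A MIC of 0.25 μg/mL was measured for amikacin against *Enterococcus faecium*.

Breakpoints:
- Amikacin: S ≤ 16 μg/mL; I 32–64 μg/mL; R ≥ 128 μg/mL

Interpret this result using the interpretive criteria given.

S

Amikacin (0.25 μg/mL) ≤ 16 μg/mL ⇒ susceptible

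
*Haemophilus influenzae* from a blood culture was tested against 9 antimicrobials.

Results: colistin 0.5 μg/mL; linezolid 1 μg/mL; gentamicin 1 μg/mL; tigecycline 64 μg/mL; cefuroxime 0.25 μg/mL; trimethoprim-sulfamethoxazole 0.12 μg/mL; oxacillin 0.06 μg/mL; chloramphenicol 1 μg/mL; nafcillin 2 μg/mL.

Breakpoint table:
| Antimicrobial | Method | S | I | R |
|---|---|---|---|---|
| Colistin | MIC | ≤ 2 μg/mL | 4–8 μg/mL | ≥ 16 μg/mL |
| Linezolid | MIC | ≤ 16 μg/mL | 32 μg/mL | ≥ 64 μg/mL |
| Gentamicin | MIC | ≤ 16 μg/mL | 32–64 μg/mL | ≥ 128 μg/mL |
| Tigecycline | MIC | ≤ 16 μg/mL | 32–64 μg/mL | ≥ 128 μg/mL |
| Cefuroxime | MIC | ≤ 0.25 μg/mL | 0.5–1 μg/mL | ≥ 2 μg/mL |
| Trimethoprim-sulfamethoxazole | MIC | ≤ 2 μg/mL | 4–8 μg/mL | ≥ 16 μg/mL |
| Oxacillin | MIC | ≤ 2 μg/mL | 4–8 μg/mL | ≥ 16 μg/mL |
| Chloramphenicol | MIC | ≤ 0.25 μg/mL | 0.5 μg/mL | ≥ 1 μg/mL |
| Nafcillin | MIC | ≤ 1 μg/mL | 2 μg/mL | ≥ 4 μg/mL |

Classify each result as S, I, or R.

Colistin 0.5 μg/mL: ≤ 2 μg/mL ⇒ susceptible
Linezolid 1 μg/mL: ≤ 16 μg/mL ⇒ S
Gentamicin 1 μg/mL: ≤ 16 μg/mL → S
Tigecycline: 64 μg/mL is in 32–64 μg/mL — Intermediate
Cefuroxime 0.25 μg/mL: ≤ 0.25 μg/mL → susceptible
Trimethoprim-sulfamethoxazole 0.12 μg/mL: ≤ 2 μg/mL → susceptible
Oxacillin (0.06 μg/mL) ≤ 2 μg/mL ⇒ Susceptible
Chloramphenicol 1 μg/mL: ≥ 1 μg/mL → resistant
Nafcillin 2 μg/mL: = 2 μg/mL → Intermediate

S, S, S, I, S, S, S, R, I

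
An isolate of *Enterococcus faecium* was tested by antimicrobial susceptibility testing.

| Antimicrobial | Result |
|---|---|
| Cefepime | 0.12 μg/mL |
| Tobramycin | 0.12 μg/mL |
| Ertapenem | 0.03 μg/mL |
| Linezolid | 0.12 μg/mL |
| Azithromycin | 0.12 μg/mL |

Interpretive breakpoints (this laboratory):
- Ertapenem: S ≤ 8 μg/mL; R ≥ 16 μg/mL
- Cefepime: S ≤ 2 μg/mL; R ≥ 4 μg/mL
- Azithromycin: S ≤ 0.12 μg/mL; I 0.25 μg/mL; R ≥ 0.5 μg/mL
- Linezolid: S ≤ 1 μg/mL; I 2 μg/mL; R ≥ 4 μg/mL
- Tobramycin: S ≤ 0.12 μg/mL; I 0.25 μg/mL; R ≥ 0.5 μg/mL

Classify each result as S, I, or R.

S, S, S, S, S

Cefepime (0.12 μg/mL) ≤ 2 μg/mL ⇒ Susceptible
Tobramycin 0.12 μg/mL: ≤ 0.12 μg/mL ⇒ Susceptible
Ertapenem (0.03 μg/mL) ≤ 8 μg/mL → susceptible
Linezolid: 0.12 μg/mL is ≤ 1 μg/mL → S
Azithromycin (0.12 μg/mL) ≤ 0.12 μg/mL — S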